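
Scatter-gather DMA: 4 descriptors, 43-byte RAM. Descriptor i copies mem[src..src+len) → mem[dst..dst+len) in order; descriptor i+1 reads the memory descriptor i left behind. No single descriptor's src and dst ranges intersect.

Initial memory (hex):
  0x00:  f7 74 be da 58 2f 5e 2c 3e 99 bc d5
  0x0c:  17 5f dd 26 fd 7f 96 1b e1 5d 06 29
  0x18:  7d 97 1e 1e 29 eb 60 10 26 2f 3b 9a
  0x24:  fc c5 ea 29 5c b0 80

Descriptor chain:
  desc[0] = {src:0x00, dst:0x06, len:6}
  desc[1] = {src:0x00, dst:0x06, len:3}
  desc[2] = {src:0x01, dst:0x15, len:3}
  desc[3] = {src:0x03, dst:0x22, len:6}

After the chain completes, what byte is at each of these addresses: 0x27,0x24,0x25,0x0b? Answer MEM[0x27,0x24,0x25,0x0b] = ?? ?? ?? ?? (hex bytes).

D0: mem[0x06..0x0b] <- [f7 74 be da 58 2f]
D1: mem[0x06..0x08] <- [f7 74 be]
D2: mem[0x15..0x17] <- [74 be da]
D3: mem[0x22..0x27] <- [da 58 2f f7 74 be]
query mem[0x27]=0xbe, mem[0x24]=0x2f, mem[0x25]=0xf7, mem[0x0b]=0x2f

MEM[0x27,0x24,0x25,0x0b] = be 2f f7 2f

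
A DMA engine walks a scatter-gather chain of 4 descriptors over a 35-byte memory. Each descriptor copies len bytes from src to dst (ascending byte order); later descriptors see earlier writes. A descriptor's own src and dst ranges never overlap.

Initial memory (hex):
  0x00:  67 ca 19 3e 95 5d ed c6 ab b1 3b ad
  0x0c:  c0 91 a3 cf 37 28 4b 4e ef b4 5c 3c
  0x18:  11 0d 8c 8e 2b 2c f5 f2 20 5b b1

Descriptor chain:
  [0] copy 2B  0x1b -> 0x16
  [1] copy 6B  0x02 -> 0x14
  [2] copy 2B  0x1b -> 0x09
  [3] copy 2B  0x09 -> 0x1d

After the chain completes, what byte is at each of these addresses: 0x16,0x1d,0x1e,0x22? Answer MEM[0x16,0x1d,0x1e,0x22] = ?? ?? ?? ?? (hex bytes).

  after D0: wrote 2B at 0x16 = 8e2b
  after D1: wrote 6B at 0x14 = 193e955dedc6
  after D2: wrote 2B at 0x09 = 8e2b
  after D3: wrote 2B at 0x1d = 8e2b
query mem[0x16]=0x95, mem[0x1d]=0x8e, mem[0x1e]=0x2b, mem[0x22]=0xb1

MEM[0x16,0x1d,0x1e,0x22] = 95 8e 2b b1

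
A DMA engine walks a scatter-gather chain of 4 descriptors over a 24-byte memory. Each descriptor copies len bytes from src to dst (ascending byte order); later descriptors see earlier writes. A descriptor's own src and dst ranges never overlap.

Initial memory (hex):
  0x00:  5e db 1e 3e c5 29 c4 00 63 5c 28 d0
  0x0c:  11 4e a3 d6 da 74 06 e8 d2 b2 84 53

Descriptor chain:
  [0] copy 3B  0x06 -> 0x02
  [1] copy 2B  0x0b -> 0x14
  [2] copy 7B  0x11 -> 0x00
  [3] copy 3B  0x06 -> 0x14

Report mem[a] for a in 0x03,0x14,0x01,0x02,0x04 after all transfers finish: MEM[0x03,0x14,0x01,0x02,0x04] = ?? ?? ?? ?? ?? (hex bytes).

[0] 0x06->0x02 len=3 : c4 00 63
[1] 0x0b->0x14 len=2 : d0 11
[2] 0x11->0x00 len=7 : 74 06 e8 d0 11 84 53
[3] 0x06->0x14 len=3 : 53 00 63
query mem[0x03]=0xd0, mem[0x14]=0x53, mem[0x01]=0x06, mem[0x02]=0xe8, mem[0x04]=0x11

MEM[0x03,0x14,0x01,0x02,0x04] = d0 53 06 e8 11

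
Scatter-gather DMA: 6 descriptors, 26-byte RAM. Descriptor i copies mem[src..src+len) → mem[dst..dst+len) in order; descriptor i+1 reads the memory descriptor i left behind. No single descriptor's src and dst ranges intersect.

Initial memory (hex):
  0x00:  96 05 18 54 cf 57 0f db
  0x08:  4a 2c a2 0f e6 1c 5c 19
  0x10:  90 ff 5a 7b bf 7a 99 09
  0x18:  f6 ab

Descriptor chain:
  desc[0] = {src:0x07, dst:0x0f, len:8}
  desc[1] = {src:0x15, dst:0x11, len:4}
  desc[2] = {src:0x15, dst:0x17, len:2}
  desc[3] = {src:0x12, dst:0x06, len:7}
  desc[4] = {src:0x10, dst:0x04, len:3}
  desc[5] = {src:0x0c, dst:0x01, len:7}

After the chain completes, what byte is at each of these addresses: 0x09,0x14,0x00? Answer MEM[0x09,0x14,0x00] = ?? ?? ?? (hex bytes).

D0: mem[0x0f..0x16] <- [db 4a 2c a2 0f e6 1c 5c]
D1: mem[0x11..0x14] <- [1c 5c 09 f6]
D2: mem[0x17..0x18] <- [1c 5c]
D3: mem[0x06..0x0c] <- [5c 09 f6 1c 5c 1c 5c]
D4: mem[0x04..0x06] <- [4a 1c 5c]
D5: mem[0x01..0x07] <- [5c 1c 5c db 4a 1c 5c]
query mem[0x09]=0x1c, mem[0x14]=0xf6, mem[0x00]=0x96

MEM[0x09,0x14,0x00] = 1c f6 96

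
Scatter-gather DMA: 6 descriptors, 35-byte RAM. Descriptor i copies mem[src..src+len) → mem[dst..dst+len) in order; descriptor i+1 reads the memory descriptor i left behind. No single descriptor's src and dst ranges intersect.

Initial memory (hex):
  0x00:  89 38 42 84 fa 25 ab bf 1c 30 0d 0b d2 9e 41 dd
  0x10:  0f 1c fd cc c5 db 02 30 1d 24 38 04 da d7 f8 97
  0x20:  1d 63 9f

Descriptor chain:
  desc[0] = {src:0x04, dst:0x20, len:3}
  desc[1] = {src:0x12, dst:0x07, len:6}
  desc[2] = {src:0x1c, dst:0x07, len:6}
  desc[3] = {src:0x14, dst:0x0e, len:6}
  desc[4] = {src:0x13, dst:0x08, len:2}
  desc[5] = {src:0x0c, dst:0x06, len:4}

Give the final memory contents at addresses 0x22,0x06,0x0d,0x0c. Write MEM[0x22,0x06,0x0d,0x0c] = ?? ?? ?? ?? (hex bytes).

MEM[0x22,0x06,0x0d,0x0c] = ab 25 9e 25

D0: mem[0x20..0x22] <- [fa 25 ab]
D1: mem[0x07..0x0c] <- [fd cc c5 db 02 30]
D2: mem[0x07..0x0c] <- [da d7 f8 97 fa 25]
D3: mem[0x0e..0x13] <- [c5 db 02 30 1d 24]
D4: mem[0x08..0x09] <- [24 c5]
D5: mem[0x06..0x09] <- [25 9e c5 db]
query mem[0x22]=0xab, mem[0x06]=0x25, mem[0x0d]=0x9e, mem[0x0c]=0x25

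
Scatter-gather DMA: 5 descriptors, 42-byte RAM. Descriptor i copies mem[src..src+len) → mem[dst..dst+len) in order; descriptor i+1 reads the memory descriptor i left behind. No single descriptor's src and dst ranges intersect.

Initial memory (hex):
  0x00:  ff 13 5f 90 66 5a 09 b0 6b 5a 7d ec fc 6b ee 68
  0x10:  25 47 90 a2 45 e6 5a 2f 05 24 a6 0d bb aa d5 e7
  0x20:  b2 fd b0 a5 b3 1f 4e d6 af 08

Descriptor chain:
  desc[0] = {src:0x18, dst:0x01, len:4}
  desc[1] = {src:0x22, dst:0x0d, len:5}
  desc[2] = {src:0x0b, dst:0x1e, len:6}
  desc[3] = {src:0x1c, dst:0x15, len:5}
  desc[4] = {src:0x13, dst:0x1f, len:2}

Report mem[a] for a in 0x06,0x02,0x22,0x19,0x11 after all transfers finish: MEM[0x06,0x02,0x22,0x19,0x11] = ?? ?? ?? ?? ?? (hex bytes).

  after D0: wrote 4B at 0x01 = 0524a60d
  after D1: wrote 5B at 0x0d = b0a5b31f4e
  after D2: wrote 6B at 0x1e = ecfcb0a5b31f
  after D3: wrote 5B at 0x15 = bbaaecfcb0
  after D4: wrote 2B at 0x1f = a245
query mem[0x06]=0x09, mem[0x02]=0x24, mem[0x22]=0xb3, mem[0x19]=0xb0, mem[0x11]=0x4e

MEM[0x06,0x02,0x22,0x19,0x11] = 09 24 b3 b0 4e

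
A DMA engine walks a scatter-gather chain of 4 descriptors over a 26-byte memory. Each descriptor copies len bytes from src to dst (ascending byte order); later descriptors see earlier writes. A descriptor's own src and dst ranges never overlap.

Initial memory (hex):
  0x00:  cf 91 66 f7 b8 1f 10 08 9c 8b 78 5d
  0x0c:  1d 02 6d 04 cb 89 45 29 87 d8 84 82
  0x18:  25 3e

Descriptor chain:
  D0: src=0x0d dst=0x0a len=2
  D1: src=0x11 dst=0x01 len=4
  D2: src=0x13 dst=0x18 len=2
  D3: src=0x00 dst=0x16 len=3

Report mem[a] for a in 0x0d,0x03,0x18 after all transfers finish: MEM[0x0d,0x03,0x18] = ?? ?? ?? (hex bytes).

[0] 0x0d->0x0a len=2 : 02 6d
[1] 0x11->0x01 len=4 : 89 45 29 87
[2] 0x13->0x18 len=2 : 29 87
[3] 0x00->0x16 len=3 : cf 89 45
query mem[0x0d]=0x02, mem[0x03]=0x29, mem[0x18]=0x45

MEM[0x0d,0x03,0x18] = 02 29 45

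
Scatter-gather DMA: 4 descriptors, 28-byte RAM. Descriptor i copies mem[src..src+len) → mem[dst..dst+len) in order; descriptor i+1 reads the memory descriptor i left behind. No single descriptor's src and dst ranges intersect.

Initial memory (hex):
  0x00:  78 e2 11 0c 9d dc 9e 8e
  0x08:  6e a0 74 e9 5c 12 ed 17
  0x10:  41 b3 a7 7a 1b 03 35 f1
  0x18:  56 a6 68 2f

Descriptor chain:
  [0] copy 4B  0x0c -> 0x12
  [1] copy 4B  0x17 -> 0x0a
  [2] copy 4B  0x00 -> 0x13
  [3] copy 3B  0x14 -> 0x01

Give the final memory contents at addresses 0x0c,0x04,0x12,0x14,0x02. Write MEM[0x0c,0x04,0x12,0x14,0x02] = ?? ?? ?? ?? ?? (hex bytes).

MEM[0x0c,0x04,0x12,0x14,0x02] = a6 9d 5c e2 11

[0] 0x0c->0x12 len=4 : 5c 12 ed 17
[1] 0x17->0x0a len=4 : f1 56 a6 68
[2] 0x00->0x13 len=4 : 78 e2 11 0c
[3] 0x14->0x01 len=3 : e2 11 0c
query mem[0x0c]=0xa6, mem[0x04]=0x9d, mem[0x12]=0x5c, mem[0x14]=0xe2, mem[0x02]=0x11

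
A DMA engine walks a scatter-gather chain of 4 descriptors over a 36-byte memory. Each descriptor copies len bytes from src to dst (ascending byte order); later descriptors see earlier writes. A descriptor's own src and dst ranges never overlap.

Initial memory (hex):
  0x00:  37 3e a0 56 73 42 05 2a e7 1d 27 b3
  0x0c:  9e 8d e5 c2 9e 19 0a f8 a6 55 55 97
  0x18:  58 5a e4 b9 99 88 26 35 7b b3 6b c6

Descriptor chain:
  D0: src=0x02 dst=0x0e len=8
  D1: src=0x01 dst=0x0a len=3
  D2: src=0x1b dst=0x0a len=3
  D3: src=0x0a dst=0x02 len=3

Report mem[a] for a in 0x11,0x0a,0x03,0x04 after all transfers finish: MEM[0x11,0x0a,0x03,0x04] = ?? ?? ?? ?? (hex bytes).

D0: mem[0x0e..0x15] <- [a0 56 73 42 05 2a e7 1d]
D1: mem[0x0a..0x0c] <- [3e a0 56]
D2: mem[0x0a..0x0c] <- [b9 99 88]
D3: mem[0x02..0x04] <- [b9 99 88]
query mem[0x11]=0x42, mem[0x0a]=0xb9, mem[0x03]=0x99, mem[0x04]=0x88

MEM[0x11,0x0a,0x03,0x04] = 42 b9 99 88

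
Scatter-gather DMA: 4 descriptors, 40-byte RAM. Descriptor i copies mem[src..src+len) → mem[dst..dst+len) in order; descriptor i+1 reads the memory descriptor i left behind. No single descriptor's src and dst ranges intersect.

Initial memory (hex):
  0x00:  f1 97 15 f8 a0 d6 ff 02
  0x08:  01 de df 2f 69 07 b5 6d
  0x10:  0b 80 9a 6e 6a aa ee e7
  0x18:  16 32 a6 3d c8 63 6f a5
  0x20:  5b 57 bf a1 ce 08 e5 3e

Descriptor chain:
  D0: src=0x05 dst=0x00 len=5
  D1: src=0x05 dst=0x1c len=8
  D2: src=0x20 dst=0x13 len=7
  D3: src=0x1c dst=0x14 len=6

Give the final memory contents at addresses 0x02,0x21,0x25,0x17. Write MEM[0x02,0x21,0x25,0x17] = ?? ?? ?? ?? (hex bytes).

D0: mem[0x00..0x04] <- [d6 ff 02 01 de]
D1: mem[0x1c..0x23] <- [d6 ff 02 01 de df 2f 69]
D2: mem[0x13..0x19] <- [de df 2f 69 ce 08 e5]
D3: mem[0x14..0x19] <- [d6 ff 02 01 de df]
query mem[0x02]=0x02, mem[0x21]=0xdf, mem[0x25]=0x08, mem[0x17]=0x01

MEM[0x02,0x21,0x25,0x17] = 02 df 08 01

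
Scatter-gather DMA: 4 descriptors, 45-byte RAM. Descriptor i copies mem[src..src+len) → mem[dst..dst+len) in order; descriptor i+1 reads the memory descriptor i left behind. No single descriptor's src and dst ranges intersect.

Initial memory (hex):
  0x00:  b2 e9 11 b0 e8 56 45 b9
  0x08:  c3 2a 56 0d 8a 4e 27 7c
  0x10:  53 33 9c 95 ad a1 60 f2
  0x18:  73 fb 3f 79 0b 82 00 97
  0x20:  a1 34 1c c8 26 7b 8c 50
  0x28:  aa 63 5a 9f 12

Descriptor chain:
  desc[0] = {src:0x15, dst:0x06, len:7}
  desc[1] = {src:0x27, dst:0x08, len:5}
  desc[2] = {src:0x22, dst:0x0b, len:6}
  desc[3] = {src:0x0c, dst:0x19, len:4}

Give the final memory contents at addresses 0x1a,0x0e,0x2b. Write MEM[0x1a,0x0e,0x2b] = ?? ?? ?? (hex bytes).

D0: mem[0x06..0x0c] <- [a1 60 f2 73 fb 3f 79]
D1: mem[0x08..0x0c] <- [50 aa 63 5a 9f]
D2: mem[0x0b..0x10] <- [1c c8 26 7b 8c 50]
D3: mem[0x19..0x1c] <- [c8 26 7b 8c]
query mem[0x1a]=0x26, mem[0x0e]=0x7b, mem[0x2b]=0x9f

MEM[0x1a,0x0e,0x2b] = 26 7b 9f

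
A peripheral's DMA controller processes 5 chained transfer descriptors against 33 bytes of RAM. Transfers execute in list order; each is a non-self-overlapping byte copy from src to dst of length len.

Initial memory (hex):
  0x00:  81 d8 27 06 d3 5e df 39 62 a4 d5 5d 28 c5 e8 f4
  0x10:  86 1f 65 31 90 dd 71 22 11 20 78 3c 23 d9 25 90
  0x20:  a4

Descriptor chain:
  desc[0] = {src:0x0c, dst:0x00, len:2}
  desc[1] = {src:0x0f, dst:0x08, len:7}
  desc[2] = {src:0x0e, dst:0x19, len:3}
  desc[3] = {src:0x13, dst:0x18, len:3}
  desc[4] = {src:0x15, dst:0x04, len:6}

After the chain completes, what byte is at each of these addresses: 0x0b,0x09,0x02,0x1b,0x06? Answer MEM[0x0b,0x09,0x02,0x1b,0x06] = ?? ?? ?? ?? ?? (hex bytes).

D0: mem[0x00..0x01] <- [28 c5]
D1: mem[0x08..0x0e] <- [f4 86 1f 65 31 90 dd]
D2: mem[0x19..0x1b] <- [dd f4 86]
D3: mem[0x18..0x1a] <- [31 90 dd]
D4: mem[0x04..0x09] <- [dd 71 22 31 90 dd]
query mem[0x0b]=0x65, mem[0x09]=0xdd, mem[0x02]=0x27, mem[0x1b]=0x86, mem[0x06]=0x22

MEM[0x0b,0x09,0x02,0x1b,0x06] = 65 dd 27 86 22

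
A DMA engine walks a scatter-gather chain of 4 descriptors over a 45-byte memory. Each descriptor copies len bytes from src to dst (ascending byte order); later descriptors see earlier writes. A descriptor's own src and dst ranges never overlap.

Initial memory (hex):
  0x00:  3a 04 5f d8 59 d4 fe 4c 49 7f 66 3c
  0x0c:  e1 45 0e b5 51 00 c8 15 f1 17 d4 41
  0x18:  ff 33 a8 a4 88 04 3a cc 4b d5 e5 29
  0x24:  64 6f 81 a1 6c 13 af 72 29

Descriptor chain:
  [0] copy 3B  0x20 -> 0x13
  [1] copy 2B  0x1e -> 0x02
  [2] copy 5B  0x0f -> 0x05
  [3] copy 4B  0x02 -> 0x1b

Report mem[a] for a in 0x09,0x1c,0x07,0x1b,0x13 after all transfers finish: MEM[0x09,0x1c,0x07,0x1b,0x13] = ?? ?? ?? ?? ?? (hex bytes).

MEM[0x09,0x1c,0x07,0x1b,0x13] = 4b cc 00 3a 4b

[0] 0x20->0x13 len=3 : 4b d5 e5
[1] 0x1e->0x02 len=2 : 3a cc
[2] 0x0f->0x05 len=5 : b5 51 00 c8 4b
[3] 0x02->0x1b len=4 : 3a cc 59 b5
query mem[0x09]=0x4b, mem[0x1c]=0xcc, mem[0x07]=0x00, mem[0x1b]=0x3a, mem[0x13]=0x4b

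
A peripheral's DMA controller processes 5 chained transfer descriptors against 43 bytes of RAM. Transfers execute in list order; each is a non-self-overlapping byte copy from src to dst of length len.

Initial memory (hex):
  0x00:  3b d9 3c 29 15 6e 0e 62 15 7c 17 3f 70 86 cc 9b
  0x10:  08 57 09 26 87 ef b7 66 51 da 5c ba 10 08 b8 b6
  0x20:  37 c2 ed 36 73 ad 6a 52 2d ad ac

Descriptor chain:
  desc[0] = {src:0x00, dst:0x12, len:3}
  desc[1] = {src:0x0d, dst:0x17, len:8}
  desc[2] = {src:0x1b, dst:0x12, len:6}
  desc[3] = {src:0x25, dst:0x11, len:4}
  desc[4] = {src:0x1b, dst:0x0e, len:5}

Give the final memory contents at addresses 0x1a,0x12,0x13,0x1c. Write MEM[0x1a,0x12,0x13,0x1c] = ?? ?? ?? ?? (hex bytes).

  after D0: wrote 3B at 0x12 = 3bd93c
  after D1: wrote 8B at 0x17 = 86cc9b08573bd93c
  after D2: wrote 6B at 0x12 = 573bd93cb637
  after D3: wrote 4B at 0x11 = ad6a522d
  after D4: wrote 5B at 0x0e = 573bd93cb6
query mem[0x1a]=0x08, mem[0x12]=0xb6, mem[0x13]=0x52, mem[0x1c]=0x3b

MEM[0x1a,0x12,0x13,0x1c] = 08 b6 52 3b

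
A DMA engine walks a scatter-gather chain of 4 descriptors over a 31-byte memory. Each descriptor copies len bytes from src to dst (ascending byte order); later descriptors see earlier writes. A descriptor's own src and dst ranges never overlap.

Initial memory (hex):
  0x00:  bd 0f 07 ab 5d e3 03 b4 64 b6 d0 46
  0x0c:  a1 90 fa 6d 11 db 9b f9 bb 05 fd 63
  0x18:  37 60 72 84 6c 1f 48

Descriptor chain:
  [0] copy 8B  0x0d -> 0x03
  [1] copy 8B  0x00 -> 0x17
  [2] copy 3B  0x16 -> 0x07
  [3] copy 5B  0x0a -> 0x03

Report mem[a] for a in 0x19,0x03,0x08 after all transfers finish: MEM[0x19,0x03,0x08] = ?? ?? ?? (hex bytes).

  after D0: wrote 8B at 0x03 = 90fa6d11db9bf9bb
  after D1: wrote 8B at 0x17 = bd0f0790fa6d11db
  after D2: wrote 3B at 0x07 = fdbd0f
  after D3: wrote 5B at 0x03 = bb46a190fa
query mem[0x19]=0x07, mem[0x03]=0xbb, mem[0x08]=0xbd

MEM[0x19,0x03,0x08] = 07 bb bd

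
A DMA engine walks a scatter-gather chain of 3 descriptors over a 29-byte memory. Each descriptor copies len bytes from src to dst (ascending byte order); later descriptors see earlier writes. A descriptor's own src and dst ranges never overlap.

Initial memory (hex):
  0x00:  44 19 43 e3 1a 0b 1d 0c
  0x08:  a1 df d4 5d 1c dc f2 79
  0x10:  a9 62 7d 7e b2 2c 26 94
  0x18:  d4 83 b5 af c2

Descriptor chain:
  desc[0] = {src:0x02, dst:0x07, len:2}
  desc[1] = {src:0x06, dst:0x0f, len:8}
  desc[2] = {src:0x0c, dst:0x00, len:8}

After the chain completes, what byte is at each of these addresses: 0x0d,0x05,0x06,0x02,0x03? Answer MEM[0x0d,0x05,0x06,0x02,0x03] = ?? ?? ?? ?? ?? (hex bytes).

#0 dst[0x07+2] := {0x43,0xe3}
#1 dst[0x0f+8] := {0x1d,0x43,0xe3,0xdf,0xd4,0x5d,0x1c,0xdc}
#2 dst[0x00+8] := {0x1c,0xdc,0xf2,0x1d,0x43,0xe3,0xdf,0xd4}
query mem[0x0d]=0xdc, mem[0x05]=0xe3, mem[0x06]=0xdf, mem[0x02]=0xf2, mem[0x03]=0x1d

MEM[0x0d,0x05,0x06,0x02,0x03] = dc e3 df f2 1d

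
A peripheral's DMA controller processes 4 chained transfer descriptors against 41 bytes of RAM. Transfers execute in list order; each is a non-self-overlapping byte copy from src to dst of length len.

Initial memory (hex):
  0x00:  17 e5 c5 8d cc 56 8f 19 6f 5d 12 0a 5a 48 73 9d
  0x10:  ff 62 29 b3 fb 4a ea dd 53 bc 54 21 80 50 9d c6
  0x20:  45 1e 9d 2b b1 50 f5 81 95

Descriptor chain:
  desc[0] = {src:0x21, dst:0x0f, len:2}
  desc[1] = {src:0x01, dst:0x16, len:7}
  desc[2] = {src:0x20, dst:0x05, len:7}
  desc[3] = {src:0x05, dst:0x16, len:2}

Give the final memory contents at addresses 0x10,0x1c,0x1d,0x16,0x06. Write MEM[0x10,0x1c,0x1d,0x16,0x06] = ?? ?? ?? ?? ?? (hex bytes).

MEM[0x10,0x1c,0x1d,0x16,0x06] = 9d 19 50 45 1e

D0: mem[0x0f..0x10] <- [1e 9d]
D1: mem[0x16..0x1c] <- [e5 c5 8d cc 56 8f 19]
D2: mem[0x05..0x0b] <- [45 1e 9d 2b b1 50 f5]
D3: mem[0x16..0x17] <- [45 1e]
query mem[0x10]=0x9d, mem[0x1c]=0x19, mem[0x1d]=0x50, mem[0x16]=0x45, mem[0x06]=0x1e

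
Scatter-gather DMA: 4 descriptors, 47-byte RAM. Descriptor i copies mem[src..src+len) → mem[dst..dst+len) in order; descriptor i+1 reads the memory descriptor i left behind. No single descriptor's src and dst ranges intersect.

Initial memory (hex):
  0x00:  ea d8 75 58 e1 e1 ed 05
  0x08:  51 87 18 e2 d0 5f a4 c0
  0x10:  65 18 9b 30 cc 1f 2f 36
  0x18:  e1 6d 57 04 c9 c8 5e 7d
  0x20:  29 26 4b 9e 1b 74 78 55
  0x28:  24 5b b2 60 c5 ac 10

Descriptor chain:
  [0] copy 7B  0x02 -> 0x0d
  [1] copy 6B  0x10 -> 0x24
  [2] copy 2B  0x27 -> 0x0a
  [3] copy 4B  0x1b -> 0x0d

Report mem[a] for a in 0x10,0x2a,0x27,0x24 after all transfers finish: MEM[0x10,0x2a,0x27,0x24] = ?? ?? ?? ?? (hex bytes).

#0 dst[0x0d+7] := {0x75,0x58,0xe1,0xe1,0xed,0x05,0x51}
#1 dst[0x24+6] := {0xe1,0xed,0x05,0x51,0xcc,0x1f}
#2 dst[0x0a+2] := {0x51,0xcc}
#3 dst[0x0d+4] := {0x04,0xc9,0xc8,0x5e}
query mem[0x10]=0x5e, mem[0x2a]=0xb2, mem[0x27]=0x51, mem[0x24]=0xe1

MEM[0x10,0x2a,0x27,0x24] = 5e b2 51 e1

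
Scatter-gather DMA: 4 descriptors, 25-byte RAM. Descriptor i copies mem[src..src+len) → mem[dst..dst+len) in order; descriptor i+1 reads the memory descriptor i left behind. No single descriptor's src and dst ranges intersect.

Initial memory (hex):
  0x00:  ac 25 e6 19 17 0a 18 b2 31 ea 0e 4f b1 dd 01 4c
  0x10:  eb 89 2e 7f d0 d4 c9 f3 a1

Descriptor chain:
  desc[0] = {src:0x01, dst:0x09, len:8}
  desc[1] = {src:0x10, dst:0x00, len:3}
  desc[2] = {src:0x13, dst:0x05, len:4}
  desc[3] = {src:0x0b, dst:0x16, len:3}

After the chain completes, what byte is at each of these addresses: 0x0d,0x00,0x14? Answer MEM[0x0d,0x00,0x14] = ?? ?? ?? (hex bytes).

[0] 0x01->0x09 len=8 : 25 e6 19 17 0a 18 b2 31
[1] 0x10->0x00 len=3 : 31 89 2e
[2] 0x13->0x05 len=4 : 7f d0 d4 c9
[3] 0x0b->0x16 len=3 : 19 17 0a
query mem[0x0d]=0x0a, mem[0x00]=0x31, mem[0x14]=0xd0

MEM[0x0d,0x00,0x14] = 0a 31 d0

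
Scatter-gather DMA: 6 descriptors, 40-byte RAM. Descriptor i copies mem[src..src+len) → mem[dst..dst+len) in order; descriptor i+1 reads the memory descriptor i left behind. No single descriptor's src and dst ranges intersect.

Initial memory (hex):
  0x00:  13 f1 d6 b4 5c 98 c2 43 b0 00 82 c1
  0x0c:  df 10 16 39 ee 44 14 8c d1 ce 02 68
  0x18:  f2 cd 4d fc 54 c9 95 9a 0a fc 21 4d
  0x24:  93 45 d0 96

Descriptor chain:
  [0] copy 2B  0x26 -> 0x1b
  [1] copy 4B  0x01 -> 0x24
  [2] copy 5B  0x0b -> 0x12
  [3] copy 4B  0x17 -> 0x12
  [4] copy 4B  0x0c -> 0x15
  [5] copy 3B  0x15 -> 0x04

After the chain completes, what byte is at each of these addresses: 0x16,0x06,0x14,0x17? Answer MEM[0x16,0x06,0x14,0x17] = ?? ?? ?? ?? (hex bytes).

MEM[0x16,0x06,0x14,0x17] = 10 16 cd 16

D0: mem[0x1b..0x1c] <- [d0 96]
D1: mem[0x24..0x27] <- [f1 d6 b4 5c]
D2: mem[0x12..0x16] <- [c1 df 10 16 39]
D3: mem[0x12..0x15] <- [68 f2 cd 4d]
D4: mem[0x15..0x18] <- [df 10 16 39]
D5: mem[0x04..0x06] <- [df 10 16]
query mem[0x16]=0x10, mem[0x06]=0x16, mem[0x14]=0xcd, mem[0x17]=0x16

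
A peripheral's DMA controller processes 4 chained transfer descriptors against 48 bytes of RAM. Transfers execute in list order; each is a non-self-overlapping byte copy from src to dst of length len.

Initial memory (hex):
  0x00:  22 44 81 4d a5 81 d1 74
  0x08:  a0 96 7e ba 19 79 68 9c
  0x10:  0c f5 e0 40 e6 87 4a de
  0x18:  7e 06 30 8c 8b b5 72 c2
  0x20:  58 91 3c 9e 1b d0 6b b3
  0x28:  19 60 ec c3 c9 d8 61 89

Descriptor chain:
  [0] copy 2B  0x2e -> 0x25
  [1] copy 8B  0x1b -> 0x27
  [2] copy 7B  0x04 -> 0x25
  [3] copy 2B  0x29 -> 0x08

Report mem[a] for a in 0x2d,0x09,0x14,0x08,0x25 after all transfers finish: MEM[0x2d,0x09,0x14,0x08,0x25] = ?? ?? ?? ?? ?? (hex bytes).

MEM[0x2d,0x09,0x14,0x08,0x25] = 91 96 e6 a0 a5

#0 dst[0x25+2] := {0x61,0x89}
#1 dst[0x27+8] := {0x8c,0x8b,0xb5,0x72,0xc2,0x58,0x91,0x3c}
#2 dst[0x25+7] := {0xa5,0x81,0xd1,0x74,0xa0,0x96,0x7e}
#3 dst[0x08+2] := {0xa0,0x96}
query mem[0x2d]=0x91, mem[0x09]=0x96, mem[0x14]=0xe6, mem[0x08]=0xa0, mem[0x25]=0xa5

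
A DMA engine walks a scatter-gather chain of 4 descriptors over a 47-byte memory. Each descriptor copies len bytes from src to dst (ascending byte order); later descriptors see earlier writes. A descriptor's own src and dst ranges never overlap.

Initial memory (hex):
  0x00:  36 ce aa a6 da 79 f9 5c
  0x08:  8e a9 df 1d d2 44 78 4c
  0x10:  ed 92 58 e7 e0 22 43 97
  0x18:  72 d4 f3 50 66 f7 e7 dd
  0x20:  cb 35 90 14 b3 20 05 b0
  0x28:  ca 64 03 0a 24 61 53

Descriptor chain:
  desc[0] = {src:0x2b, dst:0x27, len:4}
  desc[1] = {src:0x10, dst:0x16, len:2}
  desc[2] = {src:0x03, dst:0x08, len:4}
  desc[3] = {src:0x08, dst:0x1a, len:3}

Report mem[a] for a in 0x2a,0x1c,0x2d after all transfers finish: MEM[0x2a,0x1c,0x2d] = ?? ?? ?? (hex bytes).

MEM[0x2a,0x1c,0x2d] = 53 79 61

#0 dst[0x27+4] := {0x0a,0x24,0x61,0x53}
#1 dst[0x16+2] := {0xed,0x92}
#2 dst[0x08+4] := {0xa6,0xda,0x79,0xf9}
#3 dst[0x1a+3] := {0xa6,0xda,0x79}
query mem[0x2a]=0x53, mem[0x1c]=0x79, mem[0x2d]=0x61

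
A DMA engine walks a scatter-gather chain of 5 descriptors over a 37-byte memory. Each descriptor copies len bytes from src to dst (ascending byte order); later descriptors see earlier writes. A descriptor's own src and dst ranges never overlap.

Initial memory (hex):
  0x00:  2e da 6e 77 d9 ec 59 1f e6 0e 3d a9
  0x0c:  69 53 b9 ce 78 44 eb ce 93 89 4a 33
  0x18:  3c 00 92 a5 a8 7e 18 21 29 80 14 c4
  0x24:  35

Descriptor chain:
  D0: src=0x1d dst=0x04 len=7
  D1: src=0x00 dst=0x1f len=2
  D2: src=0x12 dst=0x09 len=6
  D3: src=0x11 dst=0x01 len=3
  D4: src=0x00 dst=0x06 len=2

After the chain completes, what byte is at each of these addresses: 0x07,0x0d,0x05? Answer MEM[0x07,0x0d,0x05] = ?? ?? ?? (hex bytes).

MEM[0x07,0x0d,0x05] = 44 4a 18

#0 dst[0x04+7] := {0x7e,0x18,0x21,0x29,0x80,0x14,0xc4}
#1 dst[0x1f+2] := {0x2e,0xda}
#2 dst[0x09+6] := {0xeb,0xce,0x93,0x89,0x4a,0x33}
#3 dst[0x01+3] := {0x44,0xeb,0xce}
#4 dst[0x06+2] := {0x2e,0x44}
query mem[0x07]=0x44, mem[0x0d]=0x4a, mem[0x05]=0x18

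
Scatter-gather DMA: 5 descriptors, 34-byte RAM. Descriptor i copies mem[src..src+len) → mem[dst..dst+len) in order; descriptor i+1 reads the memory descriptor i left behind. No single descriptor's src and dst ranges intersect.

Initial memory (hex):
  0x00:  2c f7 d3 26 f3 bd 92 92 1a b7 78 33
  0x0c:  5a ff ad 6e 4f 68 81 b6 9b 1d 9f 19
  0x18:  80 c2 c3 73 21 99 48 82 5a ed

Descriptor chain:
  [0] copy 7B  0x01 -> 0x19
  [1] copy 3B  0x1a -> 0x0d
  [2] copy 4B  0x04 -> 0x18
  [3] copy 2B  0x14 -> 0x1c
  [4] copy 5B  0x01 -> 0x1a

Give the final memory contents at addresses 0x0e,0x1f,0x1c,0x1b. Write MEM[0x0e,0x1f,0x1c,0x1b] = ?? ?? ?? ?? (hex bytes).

  after D0: wrote 7B at 0x19 = f7d326f3bd9292
  after D1: wrote 3B at 0x0d = d326f3
  after D2: wrote 4B at 0x18 = f3bd9292
  after D3: wrote 2B at 0x1c = 9b1d
  after D4: wrote 5B at 0x1a = f7d326f3bd
query mem[0x0e]=0x26, mem[0x1f]=0x92, mem[0x1c]=0x26, mem[0x1b]=0xd3

MEM[0x0e,0x1f,0x1c,0x1b] = 26 92 26 d3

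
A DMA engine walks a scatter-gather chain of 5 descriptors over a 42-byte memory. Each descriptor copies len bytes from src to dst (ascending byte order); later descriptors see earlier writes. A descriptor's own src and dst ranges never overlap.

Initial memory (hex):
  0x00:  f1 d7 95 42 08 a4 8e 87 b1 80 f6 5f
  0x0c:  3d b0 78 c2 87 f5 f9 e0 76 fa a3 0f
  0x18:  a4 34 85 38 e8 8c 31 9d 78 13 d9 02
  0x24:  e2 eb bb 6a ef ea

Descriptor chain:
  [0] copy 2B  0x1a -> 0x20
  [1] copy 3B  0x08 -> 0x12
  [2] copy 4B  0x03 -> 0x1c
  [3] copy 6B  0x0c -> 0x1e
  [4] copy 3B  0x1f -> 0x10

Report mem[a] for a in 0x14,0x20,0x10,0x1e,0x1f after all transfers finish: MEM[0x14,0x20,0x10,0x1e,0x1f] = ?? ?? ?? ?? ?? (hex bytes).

MEM[0x14,0x20,0x10,0x1e,0x1f] = f6 78 b0 3d b0

[0] 0x1a->0x20 len=2 : 85 38
[1] 0x08->0x12 len=3 : b1 80 f6
[2] 0x03->0x1c len=4 : 42 08 a4 8e
[3] 0x0c->0x1e len=6 : 3d b0 78 c2 87 f5
[4] 0x1f->0x10 len=3 : b0 78 c2
query mem[0x14]=0xf6, mem[0x20]=0x78, mem[0x10]=0xb0, mem[0x1e]=0x3d, mem[0x1f]=0xb0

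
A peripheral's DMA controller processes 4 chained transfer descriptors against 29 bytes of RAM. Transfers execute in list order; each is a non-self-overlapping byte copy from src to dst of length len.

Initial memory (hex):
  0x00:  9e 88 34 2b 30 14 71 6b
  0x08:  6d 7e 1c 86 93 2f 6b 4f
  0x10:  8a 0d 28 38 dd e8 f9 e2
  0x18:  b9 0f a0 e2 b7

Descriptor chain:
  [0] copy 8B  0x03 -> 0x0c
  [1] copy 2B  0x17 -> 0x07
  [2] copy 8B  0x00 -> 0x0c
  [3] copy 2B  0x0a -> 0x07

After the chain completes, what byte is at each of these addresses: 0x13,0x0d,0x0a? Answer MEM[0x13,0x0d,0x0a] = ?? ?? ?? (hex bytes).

MEM[0x13,0x0d,0x0a] = e2 88 1c

[0] 0x03->0x0c len=8 : 2b 30 14 71 6b 6d 7e 1c
[1] 0x17->0x07 len=2 : e2 b9
[2] 0x00->0x0c len=8 : 9e 88 34 2b 30 14 71 e2
[3] 0x0a->0x07 len=2 : 1c 86
query mem[0x13]=0xe2, mem[0x0d]=0x88, mem[0x0a]=0x1c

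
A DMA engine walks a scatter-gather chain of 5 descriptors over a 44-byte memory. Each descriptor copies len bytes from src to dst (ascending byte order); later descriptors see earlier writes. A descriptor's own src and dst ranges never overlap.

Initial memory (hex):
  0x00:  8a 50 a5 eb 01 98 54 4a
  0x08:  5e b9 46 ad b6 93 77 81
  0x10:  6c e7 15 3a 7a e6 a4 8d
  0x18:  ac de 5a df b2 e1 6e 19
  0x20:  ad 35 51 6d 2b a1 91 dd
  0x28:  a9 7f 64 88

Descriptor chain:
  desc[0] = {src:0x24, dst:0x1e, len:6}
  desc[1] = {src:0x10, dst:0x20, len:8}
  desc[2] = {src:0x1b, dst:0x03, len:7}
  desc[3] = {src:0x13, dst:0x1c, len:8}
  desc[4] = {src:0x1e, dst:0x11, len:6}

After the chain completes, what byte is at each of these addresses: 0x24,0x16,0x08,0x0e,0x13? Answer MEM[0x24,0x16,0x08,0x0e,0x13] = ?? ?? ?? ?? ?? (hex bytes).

[0] 0x24->0x1e len=6 : 2b a1 91 dd a9 7f
[1] 0x10->0x20 len=8 : 6c e7 15 3a 7a e6 a4 8d
[2] 0x1b->0x03 len=7 : df b2 e1 2b a1 6c e7
[3] 0x13->0x1c len=8 : 3a 7a e6 a4 8d ac de 5a
[4] 0x1e->0x11 len=6 : e6 a4 8d ac de 5a
query mem[0x24]=0x7a, mem[0x16]=0x5a, mem[0x08]=0x6c, mem[0x0e]=0x77, mem[0x13]=0x8d

MEM[0x24,0x16,0x08,0x0e,0x13] = 7a 5a 6c 77 8d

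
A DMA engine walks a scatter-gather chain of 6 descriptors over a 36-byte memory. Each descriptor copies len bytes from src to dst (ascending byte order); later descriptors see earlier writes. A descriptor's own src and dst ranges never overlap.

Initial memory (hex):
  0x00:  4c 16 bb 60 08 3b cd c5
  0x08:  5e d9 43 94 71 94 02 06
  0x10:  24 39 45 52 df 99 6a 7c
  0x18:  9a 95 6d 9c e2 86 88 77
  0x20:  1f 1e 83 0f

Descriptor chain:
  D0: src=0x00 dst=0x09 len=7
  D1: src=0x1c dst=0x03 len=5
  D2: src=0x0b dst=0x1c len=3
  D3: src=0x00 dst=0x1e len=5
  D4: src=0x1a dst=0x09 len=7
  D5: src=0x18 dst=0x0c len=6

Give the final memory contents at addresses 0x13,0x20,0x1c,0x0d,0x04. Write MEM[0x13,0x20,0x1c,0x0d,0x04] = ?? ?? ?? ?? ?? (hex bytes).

MEM[0x13,0x20,0x1c,0x0d,0x04] = 52 bb bb 95 86

D0: mem[0x09..0x0f] <- [4c 16 bb 60 08 3b cd]
D1: mem[0x03..0x07] <- [e2 86 88 77 1f]
D2: mem[0x1c..0x1e] <- [bb 60 08]
D3: mem[0x1e..0x22] <- [4c 16 bb e2 86]
D4: mem[0x09..0x0f] <- [6d 9c bb 60 4c 16 bb]
D5: mem[0x0c..0x11] <- [9a 95 6d 9c bb 60]
query mem[0x13]=0x52, mem[0x20]=0xbb, mem[0x1c]=0xbb, mem[0x0d]=0x95, mem[0x04]=0x86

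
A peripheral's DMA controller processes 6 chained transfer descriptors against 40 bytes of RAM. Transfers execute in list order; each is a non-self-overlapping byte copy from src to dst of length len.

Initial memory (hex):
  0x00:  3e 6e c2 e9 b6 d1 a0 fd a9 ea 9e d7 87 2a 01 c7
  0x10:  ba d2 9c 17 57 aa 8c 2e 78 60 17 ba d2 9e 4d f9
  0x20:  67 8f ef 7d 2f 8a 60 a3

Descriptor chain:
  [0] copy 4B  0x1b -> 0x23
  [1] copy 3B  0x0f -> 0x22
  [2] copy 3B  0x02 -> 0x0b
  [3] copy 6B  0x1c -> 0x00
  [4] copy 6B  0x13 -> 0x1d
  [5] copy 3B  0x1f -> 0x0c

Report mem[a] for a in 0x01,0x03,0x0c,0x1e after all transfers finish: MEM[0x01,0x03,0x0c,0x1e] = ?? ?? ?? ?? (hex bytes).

#0 dst[0x23+4] := {0xba,0xd2,0x9e,0x4d}
#1 dst[0x22+3] := {0xc7,0xba,0xd2}
#2 dst[0x0b+3] := {0xc2,0xe9,0xb6}
#3 dst[0x00+6] := {0xd2,0x9e,0x4d,0xf9,0x67,0x8f}
#4 dst[0x1d+6] := {0x17,0x57,0xaa,0x8c,0x2e,0x78}
#5 dst[0x0c+3] := {0xaa,0x8c,0x2e}
query mem[0x01]=0x9e, mem[0x03]=0xf9, mem[0x0c]=0xaa, mem[0x1e]=0x57

MEM[0x01,0x03,0x0c,0x1e] = 9e f9 aa 57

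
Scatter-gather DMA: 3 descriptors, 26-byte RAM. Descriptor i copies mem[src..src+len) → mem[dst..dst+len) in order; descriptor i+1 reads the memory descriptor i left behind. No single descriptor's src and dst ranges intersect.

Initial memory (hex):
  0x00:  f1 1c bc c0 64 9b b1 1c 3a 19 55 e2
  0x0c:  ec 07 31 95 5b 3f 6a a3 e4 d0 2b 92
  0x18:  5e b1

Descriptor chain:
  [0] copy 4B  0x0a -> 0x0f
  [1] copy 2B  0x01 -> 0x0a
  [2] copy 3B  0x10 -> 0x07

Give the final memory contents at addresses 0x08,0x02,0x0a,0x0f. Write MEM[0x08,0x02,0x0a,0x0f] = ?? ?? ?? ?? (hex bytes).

MEM[0x08,0x02,0x0a,0x0f] = ec bc 1c 55

[0] 0x0a->0x0f len=4 : 55 e2 ec 07
[1] 0x01->0x0a len=2 : 1c bc
[2] 0x10->0x07 len=3 : e2 ec 07
query mem[0x08]=0xec, mem[0x02]=0xbc, mem[0x0a]=0x1c, mem[0x0f]=0x55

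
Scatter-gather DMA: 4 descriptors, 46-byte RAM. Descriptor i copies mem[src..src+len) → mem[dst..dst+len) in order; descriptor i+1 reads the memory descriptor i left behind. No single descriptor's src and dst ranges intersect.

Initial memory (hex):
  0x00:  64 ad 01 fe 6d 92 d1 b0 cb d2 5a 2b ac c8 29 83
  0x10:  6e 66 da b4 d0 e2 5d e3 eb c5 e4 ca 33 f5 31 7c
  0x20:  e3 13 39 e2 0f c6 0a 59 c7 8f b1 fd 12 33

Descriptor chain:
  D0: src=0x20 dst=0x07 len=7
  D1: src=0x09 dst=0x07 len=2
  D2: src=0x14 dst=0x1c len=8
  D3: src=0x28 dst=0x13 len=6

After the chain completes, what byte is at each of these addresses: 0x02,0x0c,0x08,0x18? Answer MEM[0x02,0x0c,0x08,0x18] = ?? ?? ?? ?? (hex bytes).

#0 dst[0x07+7] := {0xe3,0x13,0x39,0xe2,0x0f,0xc6,0x0a}
#1 dst[0x07+2] := {0x39,0xe2}
#2 dst[0x1c+8] := {0xd0,0xe2,0x5d,0xe3,0xeb,0xc5,0xe4,0xca}
#3 dst[0x13+6] := {0xc7,0x8f,0xb1,0xfd,0x12,0x33}
query mem[0x02]=0x01, mem[0x0c]=0xc6, mem[0x08]=0xe2, mem[0x18]=0x33

MEM[0x02,0x0c,0x08,0x18] = 01 c6 e2 33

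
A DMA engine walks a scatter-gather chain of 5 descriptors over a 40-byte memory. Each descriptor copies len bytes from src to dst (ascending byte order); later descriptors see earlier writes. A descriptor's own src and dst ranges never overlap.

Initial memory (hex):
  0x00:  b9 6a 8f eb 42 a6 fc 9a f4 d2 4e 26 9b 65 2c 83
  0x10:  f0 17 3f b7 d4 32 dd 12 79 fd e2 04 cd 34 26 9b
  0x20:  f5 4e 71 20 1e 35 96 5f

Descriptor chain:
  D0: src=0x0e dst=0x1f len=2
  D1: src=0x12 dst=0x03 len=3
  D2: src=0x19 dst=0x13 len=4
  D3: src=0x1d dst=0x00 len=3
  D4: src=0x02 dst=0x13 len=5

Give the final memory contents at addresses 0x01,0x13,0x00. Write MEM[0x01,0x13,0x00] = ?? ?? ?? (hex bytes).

D0: mem[0x1f..0x20] <- [2c 83]
D1: mem[0x03..0x05] <- [3f b7 d4]
D2: mem[0x13..0x16] <- [fd e2 04 cd]
D3: mem[0x00..0x02] <- [34 26 2c]
D4: mem[0x13..0x17] <- [2c 3f b7 d4 fc]
query mem[0x01]=0x26, mem[0x13]=0x2c, mem[0x00]=0x34

MEM[0x01,0x13,0x00] = 26 2c 34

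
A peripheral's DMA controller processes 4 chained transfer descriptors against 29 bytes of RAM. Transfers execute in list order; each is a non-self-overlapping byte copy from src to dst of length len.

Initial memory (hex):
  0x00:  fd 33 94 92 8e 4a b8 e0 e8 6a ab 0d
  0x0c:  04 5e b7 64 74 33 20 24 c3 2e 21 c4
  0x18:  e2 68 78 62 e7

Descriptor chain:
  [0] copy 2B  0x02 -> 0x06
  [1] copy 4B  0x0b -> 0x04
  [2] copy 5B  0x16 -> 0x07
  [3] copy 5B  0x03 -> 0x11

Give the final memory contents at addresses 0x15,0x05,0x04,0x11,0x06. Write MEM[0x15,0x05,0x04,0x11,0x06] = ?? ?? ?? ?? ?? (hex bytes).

MEM[0x15,0x05,0x04,0x11,0x06] = 21 04 0d 92 5e

#0 dst[0x06+2] := {0x94,0x92}
#1 dst[0x04+4] := {0x0d,0x04,0x5e,0xb7}
#2 dst[0x07+5] := {0x21,0xc4,0xe2,0x68,0x78}
#3 dst[0x11+5] := {0x92,0x0d,0x04,0x5e,0x21}
query mem[0x15]=0x21, mem[0x05]=0x04, mem[0x04]=0x0d, mem[0x11]=0x92, mem[0x06]=0x5e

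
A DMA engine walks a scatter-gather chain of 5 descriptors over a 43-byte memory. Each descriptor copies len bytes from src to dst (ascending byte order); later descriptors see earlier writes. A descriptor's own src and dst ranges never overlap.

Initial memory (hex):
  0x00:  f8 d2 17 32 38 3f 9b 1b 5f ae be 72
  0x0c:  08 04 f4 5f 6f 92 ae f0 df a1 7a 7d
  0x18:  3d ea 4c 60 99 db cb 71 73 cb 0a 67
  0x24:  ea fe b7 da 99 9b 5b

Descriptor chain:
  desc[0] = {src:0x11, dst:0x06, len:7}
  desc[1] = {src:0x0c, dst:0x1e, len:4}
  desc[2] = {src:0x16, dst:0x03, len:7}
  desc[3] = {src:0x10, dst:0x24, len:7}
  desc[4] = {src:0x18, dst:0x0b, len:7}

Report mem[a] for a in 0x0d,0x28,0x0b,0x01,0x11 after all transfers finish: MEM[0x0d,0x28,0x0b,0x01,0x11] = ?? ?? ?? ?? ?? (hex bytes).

D0: mem[0x06..0x0c] <- [92 ae f0 df a1 7a 7d]
D1: mem[0x1e..0x21] <- [7d 04 f4 5f]
D2: mem[0x03..0x09] <- [7a 7d 3d ea 4c 60 99]
D3: mem[0x24..0x2a] <- [6f 92 ae f0 df a1 7a]
D4: mem[0x0b..0x11] <- [3d ea 4c 60 99 db 7d]
query mem[0x0d]=0x4c, mem[0x28]=0xdf, mem[0x0b]=0x3d, mem[0x01]=0xd2, mem[0x11]=0x7d

MEM[0x0d,0x28,0x0b,0x01,0x11] = 4c df 3d d2 7d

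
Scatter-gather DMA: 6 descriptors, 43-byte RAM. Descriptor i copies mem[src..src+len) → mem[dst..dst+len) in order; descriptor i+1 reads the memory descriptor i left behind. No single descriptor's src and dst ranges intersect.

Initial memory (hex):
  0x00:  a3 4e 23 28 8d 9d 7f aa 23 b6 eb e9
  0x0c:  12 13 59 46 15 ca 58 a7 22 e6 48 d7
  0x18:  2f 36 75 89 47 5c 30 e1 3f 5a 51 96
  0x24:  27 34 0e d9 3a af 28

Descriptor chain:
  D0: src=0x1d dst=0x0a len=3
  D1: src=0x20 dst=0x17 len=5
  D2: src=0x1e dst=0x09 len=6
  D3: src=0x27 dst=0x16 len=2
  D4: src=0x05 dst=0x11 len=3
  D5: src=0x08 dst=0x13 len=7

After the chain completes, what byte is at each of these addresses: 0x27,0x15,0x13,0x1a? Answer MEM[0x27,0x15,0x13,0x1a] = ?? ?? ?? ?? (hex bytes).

#0 dst[0x0a+3] := {0x5c,0x30,0xe1}
#1 dst[0x17+5] := {0x3f,0x5a,0x51,0x96,0x27}
#2 dst[0x09+6] := {0x30,0xe1,0x3f,0x5a,0x51,0x96}
#3 dst[0x16+2] := {0xd9,0x3a}
#4 dst[0x11+3] := {0x9d,0x7f,0xaa}
#5 dst[0x13+7] := {0x23,0x30,0xe1,0x3f,0x5a,0x51,0x96}
query mem[0x27]=0xd9, mem[0x15]=0xe1, mem[0x13]=0x23, mem[0x1a]=0x96

MEM[0x27,0x15,0x13,0x1a] = d9 e1 23 96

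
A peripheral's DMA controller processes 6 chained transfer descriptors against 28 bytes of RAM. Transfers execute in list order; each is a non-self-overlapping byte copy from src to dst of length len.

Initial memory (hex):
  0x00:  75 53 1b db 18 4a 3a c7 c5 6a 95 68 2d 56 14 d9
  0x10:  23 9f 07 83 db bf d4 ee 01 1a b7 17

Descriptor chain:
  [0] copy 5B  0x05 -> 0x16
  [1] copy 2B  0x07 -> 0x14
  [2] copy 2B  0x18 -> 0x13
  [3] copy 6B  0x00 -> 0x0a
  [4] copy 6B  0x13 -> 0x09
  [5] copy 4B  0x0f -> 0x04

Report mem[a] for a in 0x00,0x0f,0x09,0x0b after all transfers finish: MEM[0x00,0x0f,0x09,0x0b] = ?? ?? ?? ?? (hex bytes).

MEM[0x00,0x0f,0x09,0x0b] = 75 4a c7 c5

[0] 0x05->0x16 len=5 : 4a 3a c7 c5 6a
[1] 0x07->0x14 len=2 : c7 c5
[2] 0x18->0x13 len=2 : c7 c5
[3] 0x00->0x0a len=6 : 75 53 1b db 18 4a
[4] 0x13->0x09 len=6 : c7 c5 c5 4a 3a c7
[5] 0x0f->0x04 len=4 : 4a 23 9f 07
query mem[0x00]=0x75, mem[0x0f]=0x4a, mem[0x09]=0xc7, mem[0x0b]=0xc5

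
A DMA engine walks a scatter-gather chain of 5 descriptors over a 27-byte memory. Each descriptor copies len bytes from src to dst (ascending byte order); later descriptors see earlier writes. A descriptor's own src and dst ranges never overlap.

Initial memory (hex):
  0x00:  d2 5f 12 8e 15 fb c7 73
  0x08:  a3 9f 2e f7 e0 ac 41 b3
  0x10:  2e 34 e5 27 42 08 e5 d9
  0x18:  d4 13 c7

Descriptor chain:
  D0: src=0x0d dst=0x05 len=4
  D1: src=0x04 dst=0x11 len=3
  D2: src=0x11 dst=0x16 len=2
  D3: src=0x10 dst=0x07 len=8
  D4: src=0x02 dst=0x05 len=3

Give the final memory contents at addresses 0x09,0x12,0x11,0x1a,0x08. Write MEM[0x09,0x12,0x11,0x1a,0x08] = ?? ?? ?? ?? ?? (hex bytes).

D0: mem[0x05..0x08] <- [ac 41 b3 2e]
D1: mem[0x11..0x13] <- [15 ac 41]
D2: mem[0x16..0x17] <- [15 ac]
D3: mem[0x07..0x0e] <- [2e 15 ac 41 42 08 15 ac]
D4: mem[0x05..0x07] <- [12 8e 15]
query mem[0x09]=0xac, mem[0x12]=0xac, mem[0x11]=0x15, mem[0x1a]=0xc7, mem[0x08]=0x15

MEM[0x09,0x12,0x11,0x1a,0x08] = ac ac 15 c7 15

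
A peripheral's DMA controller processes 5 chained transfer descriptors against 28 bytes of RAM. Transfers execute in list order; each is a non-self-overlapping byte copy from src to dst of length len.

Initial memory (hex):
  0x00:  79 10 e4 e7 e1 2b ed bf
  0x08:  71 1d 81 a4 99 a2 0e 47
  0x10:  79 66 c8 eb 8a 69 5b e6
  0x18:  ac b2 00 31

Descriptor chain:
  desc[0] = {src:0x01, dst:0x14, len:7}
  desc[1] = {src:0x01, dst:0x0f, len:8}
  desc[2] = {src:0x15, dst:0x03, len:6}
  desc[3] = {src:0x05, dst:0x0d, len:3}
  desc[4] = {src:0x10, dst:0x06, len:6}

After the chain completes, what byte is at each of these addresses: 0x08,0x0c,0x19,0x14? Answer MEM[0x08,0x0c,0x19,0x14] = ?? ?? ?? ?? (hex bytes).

MEM[0x08,0x0c,0x19,0x14] = e1 99 ed ed

D0: mem[0x14..0x1a] <- [10 e4 e7 e1 2b ed bf]
D1: mem[0x0f..0x16] <- [10 e4 e7 e1 2b ed bf 71]
D2: mem[0x03..0x08] <- [bf 71 e1 2b ed bf]
D3: mem[0x0d..0x0f] <- [e1 2b ed]
D4: mem[0x06..0x0b] <- [e4 e7 e1 2b ed bf]
query mem[0x08]=0xe1, mem[0x0c]=0x99, mem[0x19]=0xed, mem[0x14]=0xed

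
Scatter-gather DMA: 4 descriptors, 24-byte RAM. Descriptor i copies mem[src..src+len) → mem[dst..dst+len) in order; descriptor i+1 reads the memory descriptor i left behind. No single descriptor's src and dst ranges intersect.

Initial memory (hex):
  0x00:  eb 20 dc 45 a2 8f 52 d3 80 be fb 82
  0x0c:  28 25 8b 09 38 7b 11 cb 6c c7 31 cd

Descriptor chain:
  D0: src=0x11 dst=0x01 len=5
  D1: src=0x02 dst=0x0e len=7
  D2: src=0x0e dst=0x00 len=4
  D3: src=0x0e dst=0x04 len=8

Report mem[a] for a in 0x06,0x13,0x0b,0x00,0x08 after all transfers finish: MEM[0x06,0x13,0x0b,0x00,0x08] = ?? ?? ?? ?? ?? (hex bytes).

D0: mem[0x01..0x05] <- [7b 11 cb 6c c7]
D1: mem[0x0e..0x14] <- [11 cb 6c c7 52 d3 80]
D2: mem[0x00..0x03] <- [11 cb 6c c7]
D3: mem[0x04..0x0b] <- [11 cb 6c c7 52 d3 80 c7]
query mem[0x06]=0x6c, mem[0x13]=0xd3, mem[0x0b]=0xc7, mem[0x00]=0x11, mem[0x08]=0x52

MEM[0x06,0x13,0x0b,0x00,0x08] = 6c d3 c7 11 52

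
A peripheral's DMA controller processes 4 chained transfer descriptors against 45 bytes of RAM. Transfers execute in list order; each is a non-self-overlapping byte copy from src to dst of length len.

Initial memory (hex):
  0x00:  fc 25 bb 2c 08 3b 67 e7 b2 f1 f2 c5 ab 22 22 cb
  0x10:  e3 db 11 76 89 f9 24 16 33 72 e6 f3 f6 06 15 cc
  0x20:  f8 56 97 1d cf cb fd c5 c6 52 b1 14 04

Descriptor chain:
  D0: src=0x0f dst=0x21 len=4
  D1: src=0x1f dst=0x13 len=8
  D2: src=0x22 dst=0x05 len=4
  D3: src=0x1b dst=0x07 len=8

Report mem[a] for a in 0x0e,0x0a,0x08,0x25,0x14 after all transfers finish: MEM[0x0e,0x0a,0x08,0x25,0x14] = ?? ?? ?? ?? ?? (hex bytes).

[0] 0x0f->0x21 len=4 : cb e3 db 11
[1] 0x1f->0x13 len=8 : cc f8 cb e3 db 11 cb fd
[2] 0x22->0x05 len=4 : e3 db 11 cb
[3] 0x1b->0x07 len=8 : f3 f6 06 15 cc f8 cb e3
query mem[0x0e]=0xe3, mem[0x0a]=0x15, mem[0x08]=0xf6, mem[0x25]=0xcb, mem[0x14]=0xf8

MEM[0x0e,0x0a,0x08,0x25,0x14] = e3 15 f6 cb f8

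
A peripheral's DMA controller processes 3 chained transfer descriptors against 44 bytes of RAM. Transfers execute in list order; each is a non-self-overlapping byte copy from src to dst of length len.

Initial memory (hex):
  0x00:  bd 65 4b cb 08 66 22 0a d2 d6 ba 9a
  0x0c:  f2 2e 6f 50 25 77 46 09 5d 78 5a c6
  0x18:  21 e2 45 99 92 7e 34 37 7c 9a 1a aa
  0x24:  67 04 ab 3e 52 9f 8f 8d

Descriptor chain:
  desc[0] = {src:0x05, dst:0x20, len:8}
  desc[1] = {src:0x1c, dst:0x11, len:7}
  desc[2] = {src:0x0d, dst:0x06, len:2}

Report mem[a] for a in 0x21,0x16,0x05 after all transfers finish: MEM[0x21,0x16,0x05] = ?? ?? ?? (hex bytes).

D0: mem[0x20..0x27] <- [66 22 0a d2 d6 ba 9a f2]
D1: mem[0x11..0x17] <- [92 7e 34 37 66 22 0a]
D2: mem[0x06..0x07] <- [2e 6f]
query mem[0x21]=0x22, mem[0x16]=0x22, mem[0x05]=0x66

MEM[0x21,0x16,0x05] = 22 22 66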